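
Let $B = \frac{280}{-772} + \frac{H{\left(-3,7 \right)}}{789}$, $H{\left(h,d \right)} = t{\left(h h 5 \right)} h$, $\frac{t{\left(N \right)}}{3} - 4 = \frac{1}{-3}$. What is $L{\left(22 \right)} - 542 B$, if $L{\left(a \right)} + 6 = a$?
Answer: $\frac{11941030}{50759} \approx 235.25$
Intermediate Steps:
$L{\left(a \right)} = -6 + a$
$t{\left(N \right)} = 11$ ($t{\left(N \right)} = 12 + \frac{3}{-3} = 12 + 3 \left(- \frac{1}{3}\right) = 12 - 1 = 11$)
$H{\left(h,d \right)} = 11 h$
$B = - \frac{20533}{50759}$ ($B = \frac{280}{-772} + \frac{11 \left(-3\right)}{789} = 280 \left(- \frac{1}{772}\right) - \frac{11}{263} = - \frac{70}{193} - \frac{11}{263} = - \frac{20533}{50759} \approx -0.40452$)
$L{\left(22 \right)} - 542 B = \left(-6 + 22\right) - - \frac{11128886}{50759} = 16 + \frac{11128886}{50759} = \frac{11941030}{50759}$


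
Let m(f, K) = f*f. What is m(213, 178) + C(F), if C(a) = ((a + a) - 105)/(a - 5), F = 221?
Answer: 9800041/216 ≈ 45371.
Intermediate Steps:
m(f, K) = f²
C(a) = (-105 + 2*a)/(-5 + a) (C(a) = (2*a - 105)/(-5 + a) = (-105 + 2*a)/(-5 + a))
m(213, 178) + C(F) = 213² + (-105 + 2*221)/(-5 + 221) = 45369 + (-105 + 442)/216 = 45369 + (1/216)*337 = 45369 + 337/216 = 9800041/216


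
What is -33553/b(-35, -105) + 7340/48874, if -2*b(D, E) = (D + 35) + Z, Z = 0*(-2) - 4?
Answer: -819927321/48874 ≈ -16776.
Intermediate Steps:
Z = -4 (Z = 0 - 4 = -4)
b(D, E) = -31/2 - D/2 (b(D, E) = -((D + 35) - 4)/2 = -((35 + D) - 4)/2 = -(31 + D)/2 = -31/2 - D/2)
-33553/b(-35, -105) + 7340/48874 = -33553/(-31/2 - ½*(-35)) + 7340/48874 = -33553/(-31/2 + 35/2) + 7340*(1/48874) = -33553/2 + 3670/24437 = -819927321/48874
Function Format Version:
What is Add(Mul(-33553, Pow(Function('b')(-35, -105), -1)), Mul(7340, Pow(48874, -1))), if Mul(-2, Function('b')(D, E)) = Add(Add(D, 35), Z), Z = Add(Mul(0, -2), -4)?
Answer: Rational(-819927321, 48874) ≈ -16776.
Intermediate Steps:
Z = -4 (Z = Add(0, -4) = -4)
Function('b')(D, E) = Add(Rational(-31, 2), Mul(Rational(-1, 2), D)) (Function('b')(D, E) = Mul(Rational(-1, 2), Add(Add(D, 35), -4)) = Mul(Rational(-1, 2), Add(Add(35, D), -4)) = Mul(Rational(-1, 2), Add(31, D)) = Add(Rational(-31, 2), Mul(Rational(-1, 2), D)))
Add(Mul(-33553, Pow(Function('b')(-35, -105), -1)), Mul(7340, Pow(48874, -1))) = Add(Mul(-33553, Pow(Add(Rational(-31, 2), Mul(Rational(-1, 2), -35)), -1)), Mul(7340, Pow(48874, -1))) = Add(Mul(-33553, Pow(Add(Rational(-31, 2), Rational(35, 2)), -1)), Mul(7340, Rational(1, 48874))) = Add(Mul(-33553, Pow(2, -1)), Rational(3670, 24437)) = Add(Mul(-33553, Rational(1, 2)), Rational(3670, 24437)) = Add(Rational(-33553, 2), Rational(3670, 24437)) = Rational(-819927321, 48874)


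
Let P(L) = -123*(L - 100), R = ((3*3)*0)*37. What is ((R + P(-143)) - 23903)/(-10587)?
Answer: -5986/10587 ≈ -0.56541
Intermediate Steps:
R = 0 (R = (9*0)*37 = 0*37 = 0)
P(L) = 12300 - 123*L (P(L) = -123*(-100 + L) = 12300 - 123*L)
((R + P(-143)) - 23903)/(-10587) = ((0 + (12300 - 123*(-143))) - 23903)/(-10587) = ((0 + (12300 + 17589)) - 23903)*(-1/10587) = ((0 + 29889) - 23903)*(-1/10587) = (29889 - 23903)*(-1/10587) = 5986*(-1/10587) = -5986/10587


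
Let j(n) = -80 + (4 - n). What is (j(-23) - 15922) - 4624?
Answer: -20599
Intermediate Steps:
j(n) = -76 - n
(j(-23) - 15922) - 4624 = ((-76 - 1*(-23)) - 15922) - 4624 = ((-76 + 23) - 15922) - 4624 = (-53 - 15922) - 4624 = -15975 - 4624 = -20599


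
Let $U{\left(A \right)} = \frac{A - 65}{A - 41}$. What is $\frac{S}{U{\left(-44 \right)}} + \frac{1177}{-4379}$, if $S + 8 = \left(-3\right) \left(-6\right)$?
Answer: $\frac{3593857}{477311} \approx 7.5294$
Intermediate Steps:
$S = 10$ ($S = -8 - -18 = -8 + 18 = 10$)
$U{\left(A \right)} = \frac{-65 + A}{-41 + A}$
$\frac{S}{U{\left(-44 \right)}} + \frac{1177}{-4379} = \frac{10}{\frac{1}{-41 - 44} \left(-65 - 44\right)} + \frac{1177}{-4379} = \frac{10}{\frac{1}{-85} \left(-109\right)} + 1177 \left(- \frac{1}{4379}\right) = \frac{10}{\left(- \frac{1}{85}\right) \left(-109\right)} - \frac{1177}{4379} = \frac{10}{\frac{109}{85}} - \frac{1177}{4379} = 10 \cdot \frac{85}{109} - \frac{1177}{4379} = \frac{850}{109} - \frac{1177}{4379} = \frac{3593857}{477311}$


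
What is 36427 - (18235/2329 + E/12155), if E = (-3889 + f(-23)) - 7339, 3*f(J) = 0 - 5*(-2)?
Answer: 181944045298/4995705 ≈ 36420.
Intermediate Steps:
f(J) = 10/3 (f(J) = (0 - 5*(-2))/3 = (0 + 10)/3 = (1/3)*10 = 10/3)
E = -33674/3 (E = (-3889 + 10/3) - 7339 = -11657/3 - 7339 = -33674/3 ≈ -11225.)
36427 - (18235/2329 + E/12155) = 36427 - (18235/2329 - 33674/3/12155) = 36427 - (18235*(1/2329) - 33674/3*1/12155) = 36427 - (18235/2329 - 33674/36465) = 36427 - 1*34500737/4995705 = 36427 - 34500737/4995705 = 181944045298/4995705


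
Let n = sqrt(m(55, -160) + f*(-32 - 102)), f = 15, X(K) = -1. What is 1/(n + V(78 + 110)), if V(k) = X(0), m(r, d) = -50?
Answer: -I/(I + 2*sqrt(515)) ≈ -0.0004852 - 0.022022*I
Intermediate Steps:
V(k) = -1
n = 2*I*sqrt(515) (n = sqrt(-50 + 15*(-32 - 102)) = sqrt(-50 + 15*(-134)) = sqrt(-50 - 2010) = sqrt(-2060) = 2*I*sqrt(515) ≈ 45.387*I)
1/(n + V(78 + 110)) = 1/(2*I*sqrt(515) - 1) = 1/(-1 + 2*I*sqrt(515))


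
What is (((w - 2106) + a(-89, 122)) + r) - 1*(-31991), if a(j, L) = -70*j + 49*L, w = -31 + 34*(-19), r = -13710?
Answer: 27706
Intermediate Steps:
w = -677 (w = -31 - 646 = -677)
(((w - 2106) + a(-89, 122)) + r) - 1*(-31991) = (((-677 - 2106) + (-70*(-89) + 49*122)) - 13710) - 1*(-31991) = ((-2783 + (6230 + 5978)) - 13710) + 31991 = ((-2783 + 12208) - 13710) + 31991 = (9425 - 13710) + 31991 = -4285 + 31991 = 27706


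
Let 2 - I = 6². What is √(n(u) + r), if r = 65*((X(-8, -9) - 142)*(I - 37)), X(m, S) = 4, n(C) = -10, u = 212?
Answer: 2*√159215 ≈ 798.04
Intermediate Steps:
I = -34 (I = 2 - 1*6² = 2 - 1*36 = 2 - 36 = -34)
r = 636870 (r = 65*((4 - 142)*(-34 - 37)) = 65*(-138*(-71)) = 65*9798 = 636870)
√(n(u) + r) = √(-10 + 636870) = √636860 = 2*√159215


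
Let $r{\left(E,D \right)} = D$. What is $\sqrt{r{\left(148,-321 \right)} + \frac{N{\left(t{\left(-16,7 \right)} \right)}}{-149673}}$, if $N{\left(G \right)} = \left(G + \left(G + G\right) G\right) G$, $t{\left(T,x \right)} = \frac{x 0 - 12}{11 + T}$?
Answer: $\frac{3 i \sqrt{55486490929665}}{1247275} \approx 17.916 i$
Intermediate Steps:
$t{\left(T,x \right)} = - \frac{12}{11 + T}$ ($t{\left(T,x \right)} = \frac{0 - 12}{11 + T} = - \frac{12}{11 + T}$)
$N{\left(G \right)} = G \left(G + 2 G^{2}\right)$ ($N{\left(G \right)} = \left(G + 2 G G\right) G = \left(G + 2 G^{2}\right) G = G \left(G + 2 G^{2}\right)$)
$\sqrt{r{\left(148,-321 \right)} + \frac{N{\left(t{\left(-16,7 \right)} \right)}}{-149673}} = \sqrt{-321 + \frac{\left(- \frac{12}{11 - 16}\right)^{2} \left(1 + 2 \left(- \frac{12}{11 - 16}\right)\right)}{-149673}} = \sqrt{-321 + \left(- \frac{12}{-5}\right)^{2} \left(1 + 2 \left(- \frac{12}{-5}\right)\right) \left(- \frac{1}{149673}\right)} = \sqrt{-321 + \left(\left(-12\right) \left(- \frac{1}{5}\right)\right)^{2} \left(1 + 2 \left(\left(-12\right) \left(- \frac{1}{5}\right)\right)\right) \left(- \frac{1}{149673}\right)} = \sqrt{-321 + \left(\frac{12}{5}\right)^{2} \left(1 + 2 \cdot \frac{12}{5}\right) \left(- \frac{1}{149673}\right)} = \sqrt{-321 + \frac{144 \left(1 + \frac{24}{5}\right)}{25} \left(- \frac{1}{149673}\right)} = \sqrt{-321 + \frac{144}{25} \cdot \frac{29}{5} \left(- \frac{1}{149673}\right)} = \sqrt{-321 + \frac{4176}{125} \left(- \frac{1}{149673}\right)} = \sqrt{-321 - \frac{1392}{6236375}} = \sqrt{- \frac{2001877767}{6236375}} = \frac{3 i \sqrt{55486490929665}}{1247275}$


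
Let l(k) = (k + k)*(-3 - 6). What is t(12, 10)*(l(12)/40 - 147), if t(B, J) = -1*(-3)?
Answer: -2286/5 ≈ -457.20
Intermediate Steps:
t(B, J) = 3
l(k) = -18*k (l(k) = (2*k)*(-9) = -18*k)
t(12, 10)*(l(12)/40 - 147) = 3*(-18*12/40 - 147) = 3*(-216*1/40 - 147) = 3*(-27/5 - 147) = 3*(-762/5) = -2286/5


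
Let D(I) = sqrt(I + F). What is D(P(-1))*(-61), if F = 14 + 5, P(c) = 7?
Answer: -61*sqrt(26) ≈ -311.04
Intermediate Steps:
F = 19
D(I) = sqrt(19 + I) (D(I) = sqrt(I + 19) = sqrt(19 + I))
D(P(-1))*(-61) = sqrt(19 + 7)*(-61) = sqrt(26)*(-61) = -61*sqrt(26)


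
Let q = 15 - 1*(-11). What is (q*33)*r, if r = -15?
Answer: -12870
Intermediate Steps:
q = 26 (q = 15 + 11 = 26)
(q*33)*r = (26*33)*(-15) = 858*(-15) = -12870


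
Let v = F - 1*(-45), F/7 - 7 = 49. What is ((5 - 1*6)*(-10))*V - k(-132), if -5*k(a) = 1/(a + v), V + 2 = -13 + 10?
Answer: -76249/1525 ≈ -49.999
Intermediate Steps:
F = 392 (F = 49 + 7*49 = 49 + 343 = 392)
V = -5 (V = -2 + (-13 + 10) = -2 - 3 = -5)
v = 437 (v = 392 - 1*(-45) = 392 + 45 = 437)
k(a) = -1/(5*(437 + a)) (k(a) = -1/(5*(a + 437)) = -1/(5*(437 + a)))
((5 - 1*6)*(-10))*V - k(-132) = ((5 - 1*6)*(-10))*(-5) - (-1)/(2185 + 5*(-132)) = ((5 - 6)*(-10))*(-5) - (-1)/(2185 - 660) = -1*(-10)*(-5) - (-1)/1525 = 10*(-5) - (-1)/1525 = -50 - 1*(-1/1525) = -50 + 1/1525 = -76249/1525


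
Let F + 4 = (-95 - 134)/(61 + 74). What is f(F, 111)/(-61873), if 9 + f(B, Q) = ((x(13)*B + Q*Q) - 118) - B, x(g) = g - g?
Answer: -1646959/8352855 ≈ -0.19717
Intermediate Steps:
x(g) = 0
F = -769/135 (F = -4 + (-95 - 134)/(61 + 74) = -4 - 229/135 = -769/135 ≈ -5.6963)
f(B, Q) = -127 + Q² - B (f(B, Q) = -9 + (((0*B + Q*Q) - 118) - B) = -9 + (((0 + Q²) - 118) - B) = -9 + ((Q² - 118) - B) = -9 + ((-118 + Q²) - B) = -9 + (-118 + Q² - B) = -127 + Q² - B)
f(F, 111)/(-61873) = (-127 + 111² - 1*(-769/135))/(-61873) = (-127 + 12321 + 769/135)*(-1/61873) = (1646959/135)*(-1/61873) = -1646959/8352855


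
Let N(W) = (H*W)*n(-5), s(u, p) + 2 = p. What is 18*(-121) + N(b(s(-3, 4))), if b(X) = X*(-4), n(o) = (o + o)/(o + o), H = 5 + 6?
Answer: -2266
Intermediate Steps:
s(u, p) = -2 + p
H = 11
n(o) = 1 (n(o) = (2*o)/((2*o)) = (2*o)*(1/(2*o)) = 1)
b(X) = -4*X
N(W) = 11*W (N(W) = (11*W)*1 = 11*W)
18*(-121) + N(b(s(-3, 4))) = 18*(-121) + 11*(-4*(-2 + 4)) = -2178 + 11*(-4*2) = -2178 + 11*(-8) = -2178 - 88 = -2266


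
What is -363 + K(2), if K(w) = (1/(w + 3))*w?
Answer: -1813/5 ≈ -362.60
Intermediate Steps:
K(w) = w/(3 + w) (K(w) = (1/(3 + w))*w = w/(3 + w))
-363 + K(2) = -363 + 2/(3 + 2) = -363 + 2/5 = -363 + 2*(⅕) = -363 + ⅖ = -1813/5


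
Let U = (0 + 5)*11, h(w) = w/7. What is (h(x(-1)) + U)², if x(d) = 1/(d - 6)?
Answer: 7257636/2401 ≈ 3022.8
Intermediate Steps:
x(d) = 1/(-6 + d)
h(w) = w/7 (h(w) = w*(⅐) = w/7)
U = 55 (U = 5*11 = 55)
(h(x(-1)) + U)² = (1/(7*(-6 - 1)) + 55)² = ((⅐)/(-7) + 55)² = ((⅐)*(-⅐) + 55)² = (-1/49 + 55)² = (2694/49)² = 7257636/2401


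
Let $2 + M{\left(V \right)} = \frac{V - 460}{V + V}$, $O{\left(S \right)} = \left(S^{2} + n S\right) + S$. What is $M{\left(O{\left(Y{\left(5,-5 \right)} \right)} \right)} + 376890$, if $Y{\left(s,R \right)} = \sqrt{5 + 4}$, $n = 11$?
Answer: $\frac{6783901}{18} \approx 3.7688 \cdot 10^{5}$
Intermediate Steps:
$Y{\left(s,R \right)} = 3$ ($Y{\left(s,R \right)} = \sqrt{9} = 3$)
$O{\left(S \right)} = S^{2} + 12 S$ ($O{\left(S \right)} = \left(S^{2} + 11 S\right) + S = S^{2} + 12 S$)
$M{\left(V \right)} = -2 + \frac{-460 + V}{2 V}$ ($M{\left(V \right)} = -2 + \frac{V - 460}{V + V} = -2 + \frac{-460 + V}{2 V}$)
$M{\left(O{\left(Y{\left(5,-5 \right)} \right)} \right)} + 376890 = \left(- \frac{3}{2} - \frac{230}{3 \left(12 + 3\right)}\right) + 376890 = \left(- \frac{3}{2} - \frac{230}{3 \cdot 15}\right) + 376890 = \left(- \frac{3}{2} - \frac{230}{45}\right) + 376890 = \left(- \frac{3}{2} - \frac{46}{9}\right) + 376890 = - \frac{119}{18} + 376890 = \frac{6783901}{18}$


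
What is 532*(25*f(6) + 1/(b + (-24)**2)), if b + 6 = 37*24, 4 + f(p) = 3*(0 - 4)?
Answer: -155130934/729 ≈ -2.1280e+5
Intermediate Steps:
f(p) = -16 (f(p) = -4 + 3*(0 - 4) = -4 + 3*(-4) = -4 - 12 = -16)
b = 882 (b = -6 + 37*24 = -6 + 888 = 882)
532*(25*f(6) + 1/(b + (-24)**2)) = 532*(25*(-16) + 1/(882 + (-24)**2)) = 532*(-400 + 1/(882 + 576)) = 532*(-400 + 1/1458) = 532*(-583199/1458) = -155130934/729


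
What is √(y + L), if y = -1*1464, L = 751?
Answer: I*√713 ≈ 26.702*I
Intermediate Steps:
y = -1464
√(y + L) = √(-1464 + 751) = √(-713) = I*√713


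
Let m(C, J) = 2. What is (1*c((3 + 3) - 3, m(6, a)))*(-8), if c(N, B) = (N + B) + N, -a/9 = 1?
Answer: -64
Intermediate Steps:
a = -9 (a = -9*1 = -9)
c(N, B) = B + 2*N (c(N, B) = (B + N) + N = B + 2*N)
(1*c((3 + 3) - 3, m(6, a)))*(-8) = (1*(2 + 2*((3 + 3) - 3)))*(-8) = (1*(2 + 2*(6 - 3)))*(-8) = (1*(2 + 2*3))*(-8) = (1*(2 + 6))*(-8) = (1*8)*(-8) = 8*(-8) = -64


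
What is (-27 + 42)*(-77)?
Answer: -1155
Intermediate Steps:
(-27 + 42)*(-77) = 15*(-77) = -1155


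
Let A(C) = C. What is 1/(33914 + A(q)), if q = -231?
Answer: 1/33683 ≈ 2.9689e-5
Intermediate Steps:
1/(33914 + A(q)) = 1/(33914 - 231) = 1/33683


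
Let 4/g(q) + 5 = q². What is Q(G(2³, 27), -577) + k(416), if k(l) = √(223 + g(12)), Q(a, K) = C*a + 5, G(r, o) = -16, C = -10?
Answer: 165 + √4309139/139 ≈ 179.93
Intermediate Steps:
g(q) = 4/(-5 + q²)
Q(a, K) = 5 - 10*a (Q(a, K) = -10*a + 5 = 5 - 10*a)
k(l) = √4309139/139 (k(l) = √(223 + 4/(-5 + 12²)) = √(223 + 4/(-5 + 144)) = √(223 + 4/139) = √(31001/139) = √4309139/139)
Q(G(2³, 27), -577) + k(416) = (5 - 10*(-16)) + √4309139/139 = (5 + 160) + √4309139/139 = 165 + √4309139/139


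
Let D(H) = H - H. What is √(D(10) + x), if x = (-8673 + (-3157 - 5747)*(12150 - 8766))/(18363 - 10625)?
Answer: I*√233221842042/7738 ≈ 62.41*I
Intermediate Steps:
x = -30139809/7738 (x = (-8673 - 8904*3384)/7738 = (-8673 - 30131136)*(1/7738) = -30139809*1/7738 = -30139809/7738 ≈ -3895.0)
D(H) = 0
√(D(10) + x) = √(0 - 30139809/7738) = √(-30139809/7738) = I*√233221842042/7738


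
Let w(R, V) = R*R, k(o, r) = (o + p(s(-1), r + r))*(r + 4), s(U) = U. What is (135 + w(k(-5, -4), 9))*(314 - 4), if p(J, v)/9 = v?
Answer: 41850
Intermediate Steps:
p(J, v) = 9*v
k(o, r) = (4 + r)*(o + 18*r) (k(o, r) = (o + 9*(r + r))*(r + 4) = (o + 9*(2*r))*(4 + r) = (o + 18*r)*(4 + r) = (4 + r)*(o + 18*r))
w(R, V) = R²
(135 + w(k(-5, -4), 9))*(314 - 4) = (135 + (4*(-5) + 18*(-4)² + 72*(-4) - 5*(-4))²)*(314 - 4) = (135 + (-20 + 18*16 - 288 + 20)²)*310 = (135 + (-20 + 288 - 288 + 20)²)*310 = (135 + 0²)*310 = (135 + 0)*310 = 135*310 = 41850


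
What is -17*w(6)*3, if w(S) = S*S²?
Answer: -11016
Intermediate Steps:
w(S) = S³
-17*w(6)*3 = -17*6³*3 = -17*216*3 = -3672*3 = -11016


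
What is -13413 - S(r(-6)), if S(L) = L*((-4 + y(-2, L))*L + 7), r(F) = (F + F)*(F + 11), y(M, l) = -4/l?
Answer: 1167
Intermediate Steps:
r(F) = 2*F*(11 + F) (r(F) = (2*F)*(11 + F) = 2*F*(11 + F))
S(L) = L*(7 + L*(-4 - 4/L)) (S(L) = L*((-4 - 4/L)*L + 7) = L*(L*(-4 - 4/L) + 7) = L*(7 + L*(-4 - 4/L)))
-13413 - S(r(-6)) = -13413 - 2*(-6)*(11 - 6)*(3 - 8*(-6)*(11 - 6)) = -13413 - 2*(-6)*5*(3 - 8*(-6)*5) = -13413 - (-60)*(3 - 4*(-60)) = -13413 - (-60)*(3 + 240) = -13413 - (-60)*243 = -13413 - 1*(-14580) = -13413 + 14580 = 1167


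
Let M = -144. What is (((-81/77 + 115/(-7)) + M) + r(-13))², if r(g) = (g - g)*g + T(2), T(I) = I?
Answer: 150798400/5929 ≈ 25434.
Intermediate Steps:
r(g) = 2 (r(g) = (g - g)*g + 2 = 0*g + 2 = 0 + 2 = 2)
(((-81/77 + 115/(-7)) + M) + r(-13))² = (((-81/77 + 115/(-7)) - 144) + 2)² = (((-81*1/77 + 115*(-⅐)) - 144) + 2)² = (((-81/77 - 115/7) - 144) + 2)² = ((-1346/77 - 144) + 2)² = (-12434/77 + 2)² = (-12280/77)² = 150798400/5929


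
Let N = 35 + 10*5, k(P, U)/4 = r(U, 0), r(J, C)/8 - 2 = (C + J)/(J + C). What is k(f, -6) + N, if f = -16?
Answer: 181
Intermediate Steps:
r(J, C) = 24 (r(J, C) = 16 + 8*((C + J)/(J + C)) = 16 + 8*((C + J)/(C + J)) = 16 + 8*1 = 16 + 8 = 24)
k(P, U) = 96 (k(P, U) = 4*24 = 96)
N = 85 (N = 35 + 50 = 85)
k(f, -6) + N = 96 + 85 = 181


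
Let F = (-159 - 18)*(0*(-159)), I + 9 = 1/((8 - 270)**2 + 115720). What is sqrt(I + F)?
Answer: 5*I*sqrt(3059105761)/92182 ≈ 3.0*I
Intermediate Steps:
I = -1659275/184364 (I = -9 + 1/((8 - 270)**2 + 115720) = -9 + 1/((-262)**2 + 115720) = -9 + 1/(68644 + 115720) = -9 + 1/184364 = -1659275/184364 ≈ -9.0000)
F = 0 (F = -177*0 = 0)
sqrt(I + F) = sqrt(-1659275/184364 + 0) = sqrt(-1659275/184364) = 5*I*sqrt(3059105761)/92182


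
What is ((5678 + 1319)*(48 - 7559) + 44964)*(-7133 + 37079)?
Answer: -1572449576838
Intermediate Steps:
((5678 + 1319)*(48 - 7559) + 44964)*(-7133 + 37079) = (6997*(-7511) + 44964)*29946 = (-52554467 + 44964)*29946 = -52509503*29946 = -1572449576838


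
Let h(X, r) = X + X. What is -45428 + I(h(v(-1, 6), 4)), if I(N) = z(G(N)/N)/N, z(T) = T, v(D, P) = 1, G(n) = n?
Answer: -90855/2 ≈ -45428.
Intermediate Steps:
h(X, r) = 2*X
I(N) = 1/N (I(N) = (N/N)/N = 1/N)
-45428 + I(h(v(-1, 6), 4)) = -45428 + 1/(2*1) = -45428 + 1/2 = -90855/2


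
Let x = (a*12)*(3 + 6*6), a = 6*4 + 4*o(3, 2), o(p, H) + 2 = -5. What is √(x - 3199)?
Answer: I*√5071 ≈ 71.211*I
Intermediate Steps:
o(p, H) = -7 (o(p, H) = -2 - 5 = -7)
a = -4 (a = 6*4 + 4*(-7) = 24 - 28 = -4)
x = -1872 (x = (-4*12)*(3 + 6*6) = -48*(3 + 36) = -48*39 = -1872)
√(x - 3199) = √(-1872 - 3199) = √(-5071) = I*√5071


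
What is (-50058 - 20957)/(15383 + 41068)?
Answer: -71015/56451 ≈ -1.2580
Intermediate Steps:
(-50058 - 20957)/(15383 + 41068) = -71015/56451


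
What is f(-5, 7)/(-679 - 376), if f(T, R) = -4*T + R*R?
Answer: -69/1055 ≈ -0.065403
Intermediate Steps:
f(T, R) = R**2 - 4*T (f(T, R) = -4*T + R**2 = R**2 - 4*T)
f(-5, 7)/(-679 - 376) = (7**2 - 4*(-5))/(-679 - 376) = (49 + 20)/(-1055) = 69*(-1/1055) = -69/1055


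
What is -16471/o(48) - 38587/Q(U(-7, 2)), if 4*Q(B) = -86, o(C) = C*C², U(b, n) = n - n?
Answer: 8534118755/4755456 ≈ 1794.6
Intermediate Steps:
U(b, n) = 0
o(C) = C³
Q(B) = -43/2 (Q(B) = (¼)*(-86) = -43/2)
-16471/o(48) - 38587/Q(U(-7, 2)) = -16471/(48³) - 38587/(-43/2) = -16471/110592 - 38587*(-2/43) = -16471*1/110592 + 77174/43 = -16471/110592 + 77174/43 = 8534118755/4755456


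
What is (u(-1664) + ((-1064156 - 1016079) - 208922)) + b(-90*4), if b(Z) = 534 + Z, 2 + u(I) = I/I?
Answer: -2288984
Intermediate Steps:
u(I) = -1 (u(I) = -2 + I/I = -2 + 1 = -1)
(u(-1664) + ((-1064156 - 1016079) - 208922)) + b(-90*4) = (-1 + ((-1064156 - 1016079) - 208922)) + (534 - 90*4) = (-1 + (-2080235 - 208922)) + (534 - 360) = (-1 - 2289157) + 174 = -2289158 + 174 = -2288984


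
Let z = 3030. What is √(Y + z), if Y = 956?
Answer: √3986 ≈ 63.135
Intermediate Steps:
√(Y + z) = √(956 + 3030) = √3986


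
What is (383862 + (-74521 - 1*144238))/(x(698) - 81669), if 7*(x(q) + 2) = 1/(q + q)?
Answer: -1613386516/798089011 ≈ -2.0216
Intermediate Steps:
x(q) = -2 + 1/(14*q) (x(q) = -2 + 1/(7*(q + q)) = -2 + 1/(7*((2*q))) = -2 + (1/(2*q))/7 = -2 + 1/(14*q))
(383862 + (-74521 - 1*144238))/(x(698) - 81669) = (383862 + (-74521 - 1*144238))/((-2 + (1/14)/698) - 81669) = (383862 + (-74521 - 144238))/((-2 + (1/14)*(1/698)) - 81669) = (383862 - 218759)/((-2 + 1/9772) - 81669) = 165103/(-19543/9772 - 81669) = 165103/(-798089011/9772) = 165103*(-9772/798089011) = -1613386516/798089011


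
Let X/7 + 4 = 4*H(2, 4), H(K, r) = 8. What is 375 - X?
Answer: 179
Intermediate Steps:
X = 196 (X = -28 + 7*(4*8) = -28 + 7*32 = -28 + 224 = 196)
375 - X = 375 - 1*196 = 375 - 196 = 179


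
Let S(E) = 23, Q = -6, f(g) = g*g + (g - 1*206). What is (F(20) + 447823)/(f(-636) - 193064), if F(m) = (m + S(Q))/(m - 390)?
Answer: 165694467/77918300 ≈ 2.1265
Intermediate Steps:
f(g) = -206 + g + g² (f(g) = g² + (g - 206) = g² + (-206 + g) = -206 + g + g²)
F(m) = (23 + m)/(-390 + m) (F(m) = (m + 23)/(m - 390) = (23 + m)/(-390 + m))
(F(20) + 447823)/(f(-636) - 193064) = ((23 + 20)/(-390 + 20) + 447823)/((-206 - 636 + (-636)²) - 193064) = (43/(-370) + 447823)/((-206 - 636 + 404496) - 193064) = (-1/370*43 + 447823)/(403654 - 193064) = (-43/370 + 447823)/210590 = (165694467/370)*(1/210590) = 165694467/77918300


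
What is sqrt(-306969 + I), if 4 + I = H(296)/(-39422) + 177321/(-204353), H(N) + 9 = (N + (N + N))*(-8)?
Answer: I*sqrt(19922346695333002221787306)/8056003966 ≈ 554.05*I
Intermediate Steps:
H(N) = -9 - 24*N (H(N) = -9 + (N + (N + N))*(-8) = -9 + (N + 2*N)*(-8) = -9 + (3*N)*(-8) = -9 - 24*N)
I = -37760801437/8056003966 (I = -4 + ((-9 - 24*296)/(-39422) + 177321/(-204353)) = -4 + ((-9 - 7104)*(-1/39422) + 177321*(-1/204353)) = -4 + (-7113*(-1/39422) - 177321/204353) = -4 + (7113/39422 - 177321/204353) = -4 - 5536785573/8056003966 = -37760801437/8056003966 ≈ -4.6873)
sqrt(-306969 + I) = sqrt(-306969 - 37760801437/8056003966) = sqrt(-2472981242240491/8056003966) = I*sqrt(19922346695333002221787306)/8056003966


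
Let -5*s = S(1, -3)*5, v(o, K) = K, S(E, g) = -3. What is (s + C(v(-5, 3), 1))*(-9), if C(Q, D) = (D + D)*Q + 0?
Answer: -81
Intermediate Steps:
s = 3 (s = -(-3)*5/5 = -1/5*(-15) = 3)
C(Q, D) = 2*D*Q (C(Q, D) = (2*D)*Q + 0 = 2*D*Q + 0 = 2*D*Q)
(s + C(v(-5, 3), 1))*(-9) = (3 + 2*1*3)*(-9) = (3 + 6)*(-9) = 9*(-9) = -81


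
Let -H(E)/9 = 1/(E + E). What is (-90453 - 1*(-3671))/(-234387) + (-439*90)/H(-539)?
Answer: -1109217639758/234387 ≈ -4.7324e+6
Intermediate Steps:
H(E) = -9/(2*E) (H(E) = -9/(E + E) = -9*1/(2*E) = -9/(2*E))
(-90453 - 1*(-3671))/(-234387) + (-439*90)/H(-539) = (-90453 - 1*(-3671))/(-234387) + (-439*90)/((-9/2/(-539))) = (-90453 + 3671)*(-1/234387) - 39510/((-9/2*(-1/539))) = -86782*(-1/234387) - 39510/9/1078 = 86782/234387 - 39510*1078/9 = 86782/234387 - 4732420 = -1109217639758/234387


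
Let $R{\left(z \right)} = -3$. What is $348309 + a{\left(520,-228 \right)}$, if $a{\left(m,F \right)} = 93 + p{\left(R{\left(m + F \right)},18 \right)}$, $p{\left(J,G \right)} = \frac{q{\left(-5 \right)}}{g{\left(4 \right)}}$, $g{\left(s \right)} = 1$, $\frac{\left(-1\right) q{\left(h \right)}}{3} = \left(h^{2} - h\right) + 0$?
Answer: $348312$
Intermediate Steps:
$q{\left(h \right)} = - 3 h^{2} + 3 h$ ($q{\left(h \right)} = - 3 \left(\left(h^{2} - h\right) + 0\right) = - 3 \left(h^{2} - h\right) = - 3 h^{2} + 3 h$)
$p{\left(J,G \right)} = -90$ ($p{\left(J,G \right)} = \frac{3 \left(-5\right) \left(1 - -5\right)}{1} = 3 \left(-5\right) \left(1 + 5\right) 1 = 3 \left(-5\right) 6 \cdot 1 = \left(-90\right) 1 = -90$)
$a{\left(m,F \right)} = 3$ ($a{\left(m,F \right)} = 93 - 90 = 3$)
$348309 + a{\left(520,-228 \right)} = 348309 + 3 = 348312$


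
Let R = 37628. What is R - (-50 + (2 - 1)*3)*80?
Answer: 41388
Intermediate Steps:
R - (-50 + (2 - 1)*3)*80 = 37628 - (-50 + (2 - 1)*3)*80 = 37628 - (-50 + 1*3)*80 = 37628 - (-50 + 3)*80 = 37628 - (-47)*80 = 37628 - 1*(-3760) = 37628 + 3760 = 41388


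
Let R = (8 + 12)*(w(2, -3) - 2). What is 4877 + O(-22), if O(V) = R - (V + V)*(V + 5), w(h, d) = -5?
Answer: 3989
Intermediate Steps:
R = -140 (R = (8 + 12)*(-5 - 2) = 20*(-7) = -140)
O(V) = -140 - 2*V*(5 + V) (O(V) = -140 - (V + V)*(V + 5) = -140 - 2*V*(5 + V))
4877 + O(-22) = 4877 + (-140 - 10*(-22) - 2*(-22)**2) = 4877 + (-140 + 220 - 2*484) = 4877 + (-140 + 220 - 968) = 4877 - 888 = 3989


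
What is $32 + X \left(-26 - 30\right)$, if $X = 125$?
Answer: $-6968$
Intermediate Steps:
$32 + X \left(-26 - 30\right) = 32 + 125 \left(-26 - 30\right) = 32 + 125 \left(-56\right) = 32 - 7000 = -6968$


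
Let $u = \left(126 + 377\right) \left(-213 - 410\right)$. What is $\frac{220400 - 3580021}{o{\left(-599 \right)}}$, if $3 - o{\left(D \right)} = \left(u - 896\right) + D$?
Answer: $- \frac{3359621}{314867} \approx -10.67$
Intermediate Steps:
$u = -313369$ ($u = 503 \left(-623\right) = -313369$)
$o{\left(D \right)} = 314268 - D$ ($o{\left(D \right)} = 3 - \left(\left(-313369 - 896\right) + D\right) = 3 - \left(-314265 + D\right) = 314268 - D$)
$\frac{220400 - 3580021}{o{\left(-599 \right)}} = \frac{220400 - 3580021}{314268 - -599} = \frac{220400 - 3580021}{314268 + 599} = - \frac{3359621}{314867}$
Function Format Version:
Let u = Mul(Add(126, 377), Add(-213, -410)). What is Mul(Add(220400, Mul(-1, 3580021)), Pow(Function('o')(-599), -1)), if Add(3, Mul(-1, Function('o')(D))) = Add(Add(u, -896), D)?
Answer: Rational(-3359621, 314867) ≈ -10.670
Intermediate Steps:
u = -313369 (u = Mul(503, -623) = -313369)
Function('o')(D) = Add(314268, Mul(-1, D)) (Function('o')(D) = Add(3, Mul(-1, Add(Add(-313369, -896), D))) = Add(3, Mul(-1, Add(-314265, D))) = Add(3, Add(314265, Mul(-1, D))) = Add(314268, Mul(-1, D)))
Mul(Add(220400, Mul(-1, 3580021)), Pow(Function('o')(-599), -1)) = Mul(Add(220400, Mul(-1, 3580021)), Pow(Add(314268, Mul(-1, -599)), -1)) = Mul(Add(220400, -3580021), Pow(Add(314268, 599), -1)) = Mul(-3359621, Pow(314867, -1)) = Mul(-3359621, Rational(1, 314867)) = Rational(-3359621, 314867)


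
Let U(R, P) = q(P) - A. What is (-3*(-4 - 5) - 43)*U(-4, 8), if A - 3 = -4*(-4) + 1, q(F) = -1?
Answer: 336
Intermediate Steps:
A = 20 (A = 3 + (-4*(-4) + 1) = 3 + (16 + 1) = 3 + 17 = 20)
U(R, P) = -21 (U(R, P) = -1 - 1*20 = -1 - 20 = -21)
(-3*(-4 - 5) - 43)*U(-4, 8) = (-3*(-4 - 5) - 43)*(-21) = (-3*(-9) - 43)*(-21) = (27 - 43)*(-21) = -16*(-21) = 336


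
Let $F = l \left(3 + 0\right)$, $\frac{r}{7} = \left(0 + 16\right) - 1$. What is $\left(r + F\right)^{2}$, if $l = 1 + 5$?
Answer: $15129$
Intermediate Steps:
$l = 6$
$r = 105$ ($r = 7 \left(\left(0 + 16\right) - 1\right) = 7 \left(16 - 1\right) = 7 \cdot 15 = 105$)
$F = 18$ ($F = 6 \left(3 + 0\right) = 6 \cdot 3 = 18$)
$\left(r + F\right)^{2} = \left(105 + 18\right)^{2} = 123^{2} = 15129$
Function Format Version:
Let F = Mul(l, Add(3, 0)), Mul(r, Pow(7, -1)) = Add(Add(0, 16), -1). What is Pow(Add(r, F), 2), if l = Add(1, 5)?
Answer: 15129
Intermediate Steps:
l = 6
r = 105 (r = Mul(7, Add(Add(0, 16), -1)) = Mul(7, Add(16, -1)) = Mul(7, 15) = 105)
F = 18 (F = Mul(6, Add(3, 0)) = Mul(6, 3) = 18)
Pow(Add(r, F), 2) = Pow(Add(105, 18), 2) = Pow(123, 2) = 15129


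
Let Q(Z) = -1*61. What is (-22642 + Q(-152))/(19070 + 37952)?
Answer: -22703/57022 ≈ -0.39814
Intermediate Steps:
Q(Z) = -61
(-22642 + Q(-152))/(19070 + 37952) = (-22642 - 61)/(19070 + 37952) = -22703/57022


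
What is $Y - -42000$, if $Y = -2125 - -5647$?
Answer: $45522$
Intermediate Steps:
$Y = 3522$ ($Y = -2125 + 5647 = 3522$)
$Y - -42000 = 3522 - -42000 = 3522 + 42000 = 45522$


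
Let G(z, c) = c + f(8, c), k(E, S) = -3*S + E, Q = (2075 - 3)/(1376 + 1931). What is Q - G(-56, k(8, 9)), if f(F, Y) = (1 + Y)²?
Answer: -1006563/3307 ≈ -304.37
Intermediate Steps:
Q = 2072/3307 ≈ 0.62655
k(E, S) = E - 3*S
G(z, c) = c + (1 + c)²
Q - G(-56, k(8, 9)) = 2072/3307 - ((8 - 3*9) + (1 + (8 - 3*9))²) = 2072/3307 - ((8 - 27) + (1 + (8 - 27))²) = 2072/3307 - (-19 + (1 - 19)²) = 2072/3307 - (-19 + (-18)²) = 2072/3307 - (-19 + 324) = 2072/3307 - 1*305 = 2072/3307 - 305 = -1006563/3307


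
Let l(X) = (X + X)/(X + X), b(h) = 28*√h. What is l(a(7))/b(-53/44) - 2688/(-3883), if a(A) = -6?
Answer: 2688/3883 - I*√583/742 ≈ 0.69225 - 0.032541*I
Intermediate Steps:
l(X) = 1 (l(X) = (2*X)/((2*X)) = (2*X)*(1/(2*X)) = 1)
l(a(7))/b(-53/44) - 2688/(-3883) = 1/(28*√(-53/44)) - 2688/(-3883) = 1/(28*√(-53*1/44)) - 2688*(-1/3883) = 1/(28*√(-53/44)) + 2688/3883 = 1/(28*(I*√583/22)) + 2688/3883 = 1/(14*I*√583/11) + 2688/3883 = 1*(-I*√583/742) + 2688/3883 = -I*√583/742 + 2688/3883 = 2688/3883 - I*√583/742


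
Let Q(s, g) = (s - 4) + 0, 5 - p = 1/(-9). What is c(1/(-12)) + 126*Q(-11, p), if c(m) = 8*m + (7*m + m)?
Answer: -5674/3 ≈ -1891.3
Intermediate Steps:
p = 46/9 (p = 5 - 1/(-9) = 5 - 1*(-⅑) = 5 + ⅑ = 46/9 ≈ 5.1111)
Q(s, g) = -4 + s (Q(s, g) = (-4 + s) + 0 = -4 + s)
c(m) = 16*m (c(m) = 8*m + 8*m = 16*m)
c(1/(-12)) + 126*Q(-11, p) = 16/(-12) + 126*(-4 - 11) = 16*(-1/12) + 126*(-15) = -4/3 - 1890 = -5674/3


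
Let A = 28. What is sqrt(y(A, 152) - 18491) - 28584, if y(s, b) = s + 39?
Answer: -28584 + 14*I*sqrt(94) ≈ -28584.0 + 135.74*I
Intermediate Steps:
y(s, b) = 39 + s
sqrt(y(A, 152) - 18491) - 28584 = sqrt((39 + 28) - 18491) - 28584 = sqrt(67 - 18491) - 28584 = sqrt(-18424) - 28584 = 14*I*sqrt(94) - 28584 = -28584 + 14*I*sqrt(94)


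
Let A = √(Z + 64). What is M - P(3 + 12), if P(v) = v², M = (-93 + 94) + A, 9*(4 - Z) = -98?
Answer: -224 + √710/3 ≈ -215.12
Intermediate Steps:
Z = 134/9 (Z = 4 - ⅑*(-98) = 4 + 98/9 = 134/9 ≈ 14.889)
A = √710/3 (A = √(134/9 + 64) = √(710/9) = √710/3 ≈ 8.8819)
M = 1 + √710/3 (M = (-93 + 94) + √710/3 = 1 + √710/3 ≈ 9.8819)
M - P(3 + 12) = (1 + √710/3) - (3 + 12)² = (1 + √710/3) - 1*15² = (1 + √710/3) - 1*225 = (1 + √710/3) - 225 = -224 + √710/3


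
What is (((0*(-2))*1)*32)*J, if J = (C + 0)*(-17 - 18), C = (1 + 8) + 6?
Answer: 0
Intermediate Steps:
C = 15 (C = 9 + 6 = 15)
J = -525 (J = (15 + 0)*(-17 - 18) = 15*(-35) = -525)
(((0*(-2))*1)*32)*J = (((0*(-2))*1)*32)*(-525) = ((0*1)*32)*(-525) = (0*32)*(-525) = 0*(-525) = 0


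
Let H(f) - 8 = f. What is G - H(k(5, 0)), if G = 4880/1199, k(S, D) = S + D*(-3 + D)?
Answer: -10707/1199 ≈ -8.9299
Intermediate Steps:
H(f) = 8 + f
G = 4880/1199 (G = 4880*(1/1199) = 4880/1199 ≈ 4.0701)
G - H(k(5, 0)) = 4880/1199 - (8 + (5 + 0² - 3*0)) = 4880/1199 - (8 + (5 + 0 + 0)) = 4880/1199 - (8 + 5) = 4880/1199 - 1*13 = 4880/1199 - 13 = -10707/1199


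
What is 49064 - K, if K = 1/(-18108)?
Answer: 888450913/18108 ≈ 49064.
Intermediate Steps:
K = -1/18108 ≈ -5.5224e-5
49064 - K = 49064 - 1*(-1/18108) = 49064 + 1/18108 = 888450913/18108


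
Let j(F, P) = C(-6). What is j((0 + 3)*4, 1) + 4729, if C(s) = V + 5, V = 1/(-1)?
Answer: 4733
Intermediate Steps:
V = -1
C(s) = 4 (C(s) = -1 + 5 = 4)
j(F, P) = 4
j((0 + 3)*4, 1) + 4729 = 4 + 4729 = 4733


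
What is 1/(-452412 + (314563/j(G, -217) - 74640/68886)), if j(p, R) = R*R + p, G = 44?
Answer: -180377991/81604159276531 ≈ -2.2104e-6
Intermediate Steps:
j(p, R) = p + R² (j(p, R) = R² + p = p + R²)
1/(-452412 + (314563/j(G, -217) - 74640/68886)) = 1/(-452412 + (314563/(44 + (-217)²) - 74640/68886)) = 1/(-452412 + (314563/(44 + 47089) - 74640*1/68886)) = 1/(-452412 + (314563/47133 - 12440/11481)) = 1/(-452412 + 1008387761/180377991) = 1/(-81604159276531/180377991) = -180377991/81604159276531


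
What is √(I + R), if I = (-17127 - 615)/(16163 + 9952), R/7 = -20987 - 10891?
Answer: 2*I*√4227347875505/8705 ≈ 472.38*I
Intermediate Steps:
R = -223146 (R = 7*(-20987 - 10891) = 7*(-31878) = -223146)
I = -5914/8705 (I = -17742/26115 = -17742*1/26115 = -5914/8705 ≈ -0.67938)
√(I + R) = √(-5914/8705 - 223146) = √(-1942491844/8705) = 2*I*√4227347875505/8705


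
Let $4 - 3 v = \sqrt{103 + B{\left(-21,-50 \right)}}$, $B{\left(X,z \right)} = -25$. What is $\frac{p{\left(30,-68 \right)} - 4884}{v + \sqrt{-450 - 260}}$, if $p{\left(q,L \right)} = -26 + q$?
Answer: $- \frac{14640}{4 - \sqrt{78} + 3 i \sqrt{710}} \approx 11.03 + 182.48 i$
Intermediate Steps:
$v = \frac{4}{3} - \frac{\sqrt{78}}{3}$ ($v = \frac{4}{3} - \frac{\sqrt{103 - 25}}{3} = \frac{4}{3} - \frac{\sqrt{78}}{3} \approx -1.6106$)
$\frac{p{\left(30,-68 \right)} - 4884}{v + \sqrt{-450 - 260}} = \frac{\left(-26 + 30\right) - 4884}{\left(\frac{4}{3} - \frac{\sqrt{78}}{3}\right) + \sqrt{-450 - 260}} = \frac{4 - 4884}{\left(\frac{4}{3} - \frac{\sqrt{78}}{3}\right) + \sqrt{-710}} = - \frac{4880}{\left(\frac{4}{3} - \frac{\sqrt{78}}{3}\right) + i \sqrt{710}} = - \frac{4880}{\frac{4}{3} - \frac{\sqrt{78}}{3} + i \sqrt{710}}$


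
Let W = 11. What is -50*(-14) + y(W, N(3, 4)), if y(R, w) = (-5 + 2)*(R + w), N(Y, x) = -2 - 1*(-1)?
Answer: 670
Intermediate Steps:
N(Y, x) = -1 (N(Y, x) = -2 + 1 = -1)
y(R, w) = -3*R - 3*w (y(R, w) = -3*(R + w) = -3*R - 3*w)
-50*(-14) + y(W, N(3, 4)) = -50*(-14) + (-3*11 - 3*(-1)) = 700 + (-33 + 3) = 700 - 30 = 670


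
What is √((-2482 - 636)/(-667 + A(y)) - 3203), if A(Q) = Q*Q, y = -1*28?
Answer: I*√4912297/39 ≈ 56.83*I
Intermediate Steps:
y = -28
A(Q) = Q²
√((-2482 - 636)/(-667 + A(y)) - 3203) = √((-2482 - 636)/(-667 + (-28)²) - 3203) = √(-3118/(-667 + 784) - 3203) = √(-3118/117 - 3203) = √(-377869/117) = I*√4912297/39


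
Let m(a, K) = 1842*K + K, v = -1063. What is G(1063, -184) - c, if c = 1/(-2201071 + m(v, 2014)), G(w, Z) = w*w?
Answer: 1707079197338/1510731 ≈ 1.1300e+6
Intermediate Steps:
G(w, Z) = w²
m(a, K) = 1843*K
c = 1/1510731 (c = 1/(-2201071 + 1843*2014) = 1/(-2201071 + 3711802) = 1/1510731 ≈ 6.6193e-7)
G(1063, -184) - c = 1063² - 1*1/1510731 = 1129969 - 1/1510731 = 1707079197338/1510731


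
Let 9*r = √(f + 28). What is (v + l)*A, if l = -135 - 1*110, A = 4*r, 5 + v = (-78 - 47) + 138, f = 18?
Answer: -316*√46/3 ≈ -714.41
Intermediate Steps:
r = √46/9 (r = √(18 + 28)/9 = √46/9 ≈ 0.75359)
v = 8 (v = -5 + ((-78 - 47) + 138) = -5 + (-125 + 138) = -5 + 13 = 8)
A = 4*√46/9 (A = 4*(√46/9) = 4*√46/9 ≈ 3.0144)
l = -245 (l = -135 - 110 = -245)
(v + l)*A = (8 - 245)*(4*√46/9) = -316*√46/3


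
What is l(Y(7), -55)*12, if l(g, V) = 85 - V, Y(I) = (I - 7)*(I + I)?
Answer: 1680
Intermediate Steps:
Y(I) = 2*I*(-7 + I) (Y(I) = (-7 + I)*(2*I) = 2*I*(-7 + I))
l(Y(7), -55)*12 = (85 - 1*(-55))*12 = (85 + 55)*12 = 140*12 = 1680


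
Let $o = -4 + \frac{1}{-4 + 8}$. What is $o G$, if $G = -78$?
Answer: $\frac{585}{2} \approx 292.5$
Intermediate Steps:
$o = - \frac{15}{4}$ ($o = -4 + \frac{1}{4} = - \frac{15}{4} \approx -3.75$)
$o G = \left(- \frac{15}{4}\right) \left(-78\right) = \frac{585}{2}$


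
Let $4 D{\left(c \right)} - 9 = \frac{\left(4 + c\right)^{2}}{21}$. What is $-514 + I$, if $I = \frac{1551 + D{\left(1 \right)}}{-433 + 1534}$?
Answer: $- \frac{23703139}{46242} \approx -512.59$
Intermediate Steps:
$D{\left(c \right)} = \frac{9}{4} + \frac{\left(4 + c\right)^{2}}{84}$ ($D{\left(c \right)} = \frac{9}{4} + \frac{\left(4 + c\right)^{2} \cdot \frac{1}{21}}{4} = \frac{9}{4} + \frac{\frac{1}{21} \left(4 + c\right)^{2}}{4} = \frac{9}{4} + \frac{\left(4 + c\right)^{2}}{84}$)
$I = \frac{65249}{46242}$ ($I = \frac{1551 + \left(\frac{9}{4} + \frac{\left(4 + 1\right)^{2}}{84}\right)}{-433 + 1534} = \frac{1551 + \left(\frac{9}{4} + \frac{5^{2}}{84}\right)}{1101} = \left(1551 + \left(\frac{9}{4} + \frac{1}{84} \cdot 25\right)\right) \frac{1}{1101} = \left(1551 + \left(\frac{9}{4} + \frac{25}{84}\right)\right) \frac{1}{1101} = \left(1551 + \frac{107}{42}\right) \frac{1}{1101} = \frac{65249}{42} \cdot \frac{1}{1101} = \frac{65249}{46242} \approx 1.411$)
$-514 + I = -514 + \frac{65249}{46242} = - \frac{23703139}{46242}$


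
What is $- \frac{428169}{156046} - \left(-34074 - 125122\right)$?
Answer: $\frac{24841470847}{156046} \approx 1.5919 \cdot 10^{5}$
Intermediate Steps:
$- \frac{428169}{156046} - \left(-34074 - 125122\right) = \left(-428169\right) \frac{1}{156046} - -159196 = - \frac{428169}{156046} + 159196 = \frac{24841470847}{156046}$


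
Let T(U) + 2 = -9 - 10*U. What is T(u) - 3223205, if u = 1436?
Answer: -3237576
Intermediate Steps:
T(U) = -11 - 10*U (T(U) = -2 + (-9 - 10*U) = -11 - 10*U)
T(u) - 3223205 = (-11 - 10*1436) - 3223205 = (-11 - 14360) - 3223205 = -14371 - 3223205 = -3237576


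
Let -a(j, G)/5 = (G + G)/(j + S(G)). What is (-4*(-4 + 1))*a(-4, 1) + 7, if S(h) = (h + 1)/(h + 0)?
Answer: 67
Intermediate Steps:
S(h) = (1 + h)/h
a(j, G) = -10*G/(j + (1 + G)/G) (a(j, G) = -5*(G + G)/(j + (1 + G)/G) = -5*2*G/(j + (1 + G)/G) = -10*G/(j + (1 + G)/G))
(-4*(-4 + 1))*a(-4, 1) + 7 = (-4*(-4 + 1))*(-10*1²/(1 + 1 + 1*(-4))) + 7 = (-4*(-3))*(-10*1/(1 + 1 - 4)) + 7 = 12*(-10*1/(-2)) + 7 = 12*(-10*1*(-½)) + 7 = 12*5 + 7 = 60 + 7 = 67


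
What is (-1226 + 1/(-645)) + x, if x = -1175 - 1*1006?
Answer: -2197516/645 ≈ -3407.0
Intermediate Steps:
x = -2181 (x = -1175 - 1006 = -2181)
(-1226 + 1/(-645)) + x = (-1226 + 1/(-645)) - 2181 = (-1226 - 1/645) - 2181 = -790771/645 - 2181 = -2197516/645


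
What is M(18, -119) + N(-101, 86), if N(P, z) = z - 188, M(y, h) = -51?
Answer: -153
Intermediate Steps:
N(P, z) = -188 + z
M(18, -119) + N(-101, 86) = -51 + (-188 + 86) = -51 - 102 = -153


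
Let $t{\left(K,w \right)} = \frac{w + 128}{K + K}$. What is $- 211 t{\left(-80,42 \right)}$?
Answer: $\frac{3587}{16} \approx 224.19$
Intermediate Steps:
$t{\left(K,w \right)} = \frac{128 + w}{2 K}$
$- 211 t{\left(-80,42 \right)} = - 211 \frac{128 + 42}{2 \left(-80\right)} = - 211 \cdot \frac{1}{2} \left(- \frac{1}{80}\right) 170 = \left(-211\right) \left(- \frac{17}{16}\right) = \frac{3587}{16}$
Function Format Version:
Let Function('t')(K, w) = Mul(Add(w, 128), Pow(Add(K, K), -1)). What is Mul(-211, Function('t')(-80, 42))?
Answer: Rational(3587, 16) ≈ 224.19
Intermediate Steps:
Function('t')(K, w) = Mul(Rational(1, 2), Pow(K, -1), Add(128, w)) (Function('t')(K, w) = Mul(Add(128, w), Pow(Mul(2, K), -1)) = Mul(Add(128, w), Mul(Rational(1, 2), Pow(K, -1))) = Mul(Rational(1, 2), Pow(K, -1), Add(128, w)))
Mul(-211, Function('t')(-80, 42)) = Mul(-211, Mul(Rational(1, 2), Pow(-80, -1), Add(128, 42))) = Mul(-211, Mul(Rational(1, 2), Rational(-1, 80), 170)) = Mul(-211, Rational(-17, 16)) = Rational(3587, 16)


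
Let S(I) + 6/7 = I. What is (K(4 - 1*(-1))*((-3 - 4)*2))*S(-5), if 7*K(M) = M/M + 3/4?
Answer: 41/2 ≈ 20.500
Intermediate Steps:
S(I) = -6/7 + I
K(M) = 1/4 (K(M) = (M/M + 3/4)/7 = (1 + 3*(1/4))/7 = (1 + 3/4)/7 = (1/7)*(7/4) = 1/4)
(K(4 - 1*(-1))*((-3 - 4)*2))*S(-5) = (((-3 - 4)*2)/4)*(-6/7 - 5) = ((-7*2)/4)*(-41/7) = ((1/4)*(-14))*(-41/7) = -7/2*(-41/7) = 41/2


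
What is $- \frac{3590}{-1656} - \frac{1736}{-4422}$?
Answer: $\frac{1562483}{610236} \approx 2.5605$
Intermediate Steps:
$- \frac{3590}{-1656} - \frac{1736}{-4422} = \left(-3590\right) \left(- \frac{1}{1656}\right) - - \frac{868}{2211} = \frac{1795}{828} + \frac{868}{2211} = \frac{1562483}{610236}$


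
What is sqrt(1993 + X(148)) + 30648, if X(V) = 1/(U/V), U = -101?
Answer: 30648 + 7*sqrt(414605)/101 ≈ 30693.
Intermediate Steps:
X(V) = -V/101 (X(V) = 1/(-101/V) = -V/101)
sqrt(1993 + X(148)) + 30648 = sqrt(1993 - 1/101*148) + 30648 = sqrt(1993 - 148/101) + 30648 = sqrt(201145/101) + 30648 = 7*sqrt(414605)/101 + 30648 = 30648 + 7*sqrt(414605)/101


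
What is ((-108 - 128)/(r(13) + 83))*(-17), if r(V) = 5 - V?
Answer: 4012/75 ≈ 53.493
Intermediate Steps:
((-108 - 128)/(r(13) + 83))*(-17) = ((-108 - 128)/((5 - 1*13) + 83))*(-17) = -236/((5 - 13) + 83)*(-17) = -236/(-8 + 83)*(-17) = -236/75*(-17) = 4012/75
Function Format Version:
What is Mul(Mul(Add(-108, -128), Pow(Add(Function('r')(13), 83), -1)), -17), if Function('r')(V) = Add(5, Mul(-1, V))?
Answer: Rational(4012, 75) ≈ 53.493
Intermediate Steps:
Mul(Mul(Add(-108, -128), Pow(Add(Function('r')(13), 83), -1)), -17) = Mul(Mul(Add(-108, -128), Pow(Add(Add(5, Mul(-1, 13)), 83), -1)), -17) = Mul(Mul(-236, Pow(Add(Add(5, -13), 83), -1)), -17) = Mul(Mul(-236, Pow(Add(-8, 83), -1)), -17) = Mul(Mul(-236, Pow(75, -1)), -17) = Mul(Mul(-236, Rational(1, 75)), -17) = Mul(Rational(-236, 75), -17) = Rational(4012, 75)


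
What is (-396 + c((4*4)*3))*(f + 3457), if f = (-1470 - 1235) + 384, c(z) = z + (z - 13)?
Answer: -355568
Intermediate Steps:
c(z) = -13 + 2*z (c(z) = z + (-13 + z) = -13 + 2*z)
f = -2321 (f = -2705 + 384 = -2321)
(-396 + c((4*4)*3))*(f + 3457) = (-396 + (-13 + 2*((4*4)*3)))*(-2321 + 3457) = (-396 + (-13 + 2*(16*3)))*1136 = (-396 + (-13 + 2*48))*1136 = (-396 + (-13 + 96))*1136 = (-396 + 83)*1136 = -313*1136 = -355568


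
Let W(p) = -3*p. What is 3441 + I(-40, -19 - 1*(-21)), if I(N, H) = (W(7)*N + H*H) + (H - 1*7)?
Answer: 4280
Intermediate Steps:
I(N, H) = -7 + H + H**2 - 21*N (I(N, H) = ((-3*7)*N + H*H) + (H - 1*7) = (-21*N + H**2) + (H - 7) = (H**2 - 21*N) + (-7 + H) = -7 + H + H**2 - 21*N)
3441 + I(-40, -19 - 1*(-21)) = 3441 + (-7 + (-19 - 1*(-21)) + (-19 - 1*(-21))**2 - 21*(-40)) = 3441 + (-7 + (-19 + 21) + (-19 + 21)**2 + 840) = 3441 + (-7 + 2 + 2**2 + 840) = 3441 + (-7 + 2 + 4 + 840) = 3441 + 839 = 4280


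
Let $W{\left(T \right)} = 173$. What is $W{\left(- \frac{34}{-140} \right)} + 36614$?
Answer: $36787$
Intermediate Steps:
$W{\left(- \frac{34}{-140} \right)} + 36614 = 173 + 36614 = 36787$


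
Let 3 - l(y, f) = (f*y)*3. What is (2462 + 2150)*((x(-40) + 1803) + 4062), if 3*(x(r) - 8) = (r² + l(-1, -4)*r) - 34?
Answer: 30047180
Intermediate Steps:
l(y, f) = 3 - 3*f*y (l(y, f) = 3 - f*y*3 = 3 - 3*f*y)
x(r) = -10/3 - 3*r + r²/3 (x(r) = 8 + ((r² + (3 - 3*(-4)*(-1))*r) - 34)/3 = 8 + ((r² + (3 - 12)*r) - 34)/3 = 8 + ((r² - 9*r) - 34)/3 = 8 + (-34 + r² - 9*r)/3 = 8 + (-34/3 - 3*r + r²/3) = -10/3 - 3*r + r²/3)
(2462 + 2150)*((x(-40) + 1803) + 4062) = (2462 + 2150)*(((-10/3 - 3*(-40) + (⅓)*(-40)²) + 1803) + 4062) = 4612*(((-10/3 + 120 + (⅓)*1600) + 1803) + 4062) = 4612*(((-10/3 + 120 + 1600/3) + 1803) + 4062) = 4612*((650 + 1803) + 4062) = 4612*(2453 + 4062) = 4612*6515 = 30047180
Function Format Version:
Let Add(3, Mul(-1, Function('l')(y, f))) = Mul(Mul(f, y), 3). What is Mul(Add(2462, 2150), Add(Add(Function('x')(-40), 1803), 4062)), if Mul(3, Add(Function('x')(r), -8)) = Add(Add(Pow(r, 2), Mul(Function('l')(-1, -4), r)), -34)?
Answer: 30047180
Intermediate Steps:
Function('l')(y, f) = Add(3, Mul(-3, f, y)) (Function('l')(y, f) = Add(3, Mul(-1, Mul(Mul(f, y), 3))) = Add(3, Mul(-1, Mul(3, f, y))) = Add(3, Mul(-3, f, y)))
Function('x')(r) = Add(Rational(-10, 3), Mul(-3, r), Mul(Rational(1, 3), Pow(r, 2))) (Function('x')(r) = Add(8, Mul(Rational(1, 3), Add(Add(Pow(r, 2), Mul(Add(3, Mul(-3, -4, -1)), r)), -34))) = Add(8, Mul(Rational(1, 3), Add(Add(Pow(r, 2), Mul(Add(3, -12), r)), -34))) = Add(8, Mul(Rational(1, 3), Add(Add(Pow(r, 2), Mul(-9, r)), -34))) = Add(8, Mul(Rational(1, 3), Add(-34, Pow(r, 2), Mul(-9, r)))) = Add(8, Add(Rational(-34, 3), Mul(-3, r), Mul(Rational(1, 3), Pow(r, 2)))) = Add(Rational(-10, 3), Mul(-3, r), Mul(Rational(1, 3), Pow(r, 2))))
Mul(Add(2462, 2150), Add(Add(Function('x')(-40), 1803), 4062)) = Mul(Add(2462, 2150), Add(Add(Add(Rational(-10, 3), Mul(-3, -40), Mul(Rational(1, 3), Pow(-40, 2))), 1803), 4062)) = Mul(4612, Add(Add(Add(Rational(-10, 3), 120, Mul(Rational(1, 3), 1600)), 1803), 4062)) = Mul(4612, Add(Add(Add(Rational(-10, 3), 120, Rational(1600, 3)), 1803), 4062)) = Mul(4612, Add(Add(650, 1803), 4062)) = Mul(4612, Add(2453, 4062)) = Mul(4612, 6515) = 30047180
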